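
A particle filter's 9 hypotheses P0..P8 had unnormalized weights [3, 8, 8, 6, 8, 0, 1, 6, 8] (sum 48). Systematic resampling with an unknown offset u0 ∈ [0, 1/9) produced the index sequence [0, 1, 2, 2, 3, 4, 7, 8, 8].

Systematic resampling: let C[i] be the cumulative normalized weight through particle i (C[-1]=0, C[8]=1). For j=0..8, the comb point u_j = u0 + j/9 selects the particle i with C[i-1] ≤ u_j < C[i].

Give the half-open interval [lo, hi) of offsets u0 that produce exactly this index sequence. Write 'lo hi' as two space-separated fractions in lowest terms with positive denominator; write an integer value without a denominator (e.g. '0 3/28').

C = [1/16, 11/48, 19/48, 25/48, 11/16, 11/16, 17/24, 5/6, 1]
j=0 picked index 0: u0 ∈ [0, 1/16)
j=1 picked index 1: u0 ∈ [-7/144, 17/144)
j=2 picked index 2: u0 ∈ [1/144, 25/144)
j=3 picked index 2: u0 ∈ [-5/48, 1/16)
j=4 picked index 3: u0 ∈ [-7/144, 11/144)
j=5 picked index 4: u0 ∈ [-5/144, 19/144)
j=6 picked index 7: u0 ∈ [1/24, 1/6)
j=7 picked index 8: u0 ∈ [1/18, 2/9)
j=8 picked index 8: u0 ∈ [-1/18, 1/9)
intersection: [1/18, 1/16)

1/18 1/16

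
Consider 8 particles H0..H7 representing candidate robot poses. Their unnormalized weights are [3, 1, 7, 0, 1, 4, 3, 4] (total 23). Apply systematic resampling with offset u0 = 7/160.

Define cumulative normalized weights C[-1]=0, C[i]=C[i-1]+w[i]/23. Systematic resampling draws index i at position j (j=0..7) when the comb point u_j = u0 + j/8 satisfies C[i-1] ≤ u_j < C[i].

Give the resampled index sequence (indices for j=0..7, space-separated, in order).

C = [3/23, 4/23, 11/23, 11/23, 12/23, 16/23, 19/23, 1]
j=0: u_0=7/160 ∈ [0, 3/23) → index 0
j=1: u_1=27/160 ∈ [3/23, 4/23) → index 1
j=2: u_2=47/160 ∈ [4/23, 11/23) → index 2
j=3: u_3=67/160 ∈ [4/23, 11/23) → index 2
j=4: u_4=87/160 ∈ [12/23, 16/23) → index 5
j=5: u_5=107/160 ∈ [12/23, 16/23) → index 5
j=6: u_6=127/160 ∈ [16/23, 19/23) → index 6
j=7: u_7=147/160 ∈ [19/23, 1) → index 7

0 1 2 2 5 5 6 7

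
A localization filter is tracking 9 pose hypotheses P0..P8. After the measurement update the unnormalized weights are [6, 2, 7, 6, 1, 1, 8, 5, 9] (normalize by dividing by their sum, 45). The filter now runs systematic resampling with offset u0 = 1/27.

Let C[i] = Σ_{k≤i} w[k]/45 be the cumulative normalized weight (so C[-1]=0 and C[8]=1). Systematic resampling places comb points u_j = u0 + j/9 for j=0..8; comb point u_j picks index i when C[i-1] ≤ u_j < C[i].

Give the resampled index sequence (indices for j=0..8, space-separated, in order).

C = [2/15, 8/45, 1/3, 7/15, 22/45, 23/45, 31/45, 4/5, 1]
j=0: u_0=1/27 ∈ [0, 2/15) → index 0
j=1: u_1=4/27 ∈ [2/15, 8/45) → index 1
j=2: u_2=7/27 ∈ [8/45, 1/3) → index 2
j=3: u_3=10/27 ∈ [1/3, 7/15) → index 3
j=4: u_4=13/27 ∈ [7/15, 22/45) → index 4
j=5: u_5=16/27 ∈ [23/45, 31/45) → index 6
j=6: u_6=19/27 ∈ [31/45, 4/5) → index 7
j=7: u_7=22/27 ∈ [4/5, 1) → index 8
j=8: u_8=25/27 ∈ [4/5, 1) → index 8

0 1 2 3 4 6 7 8 8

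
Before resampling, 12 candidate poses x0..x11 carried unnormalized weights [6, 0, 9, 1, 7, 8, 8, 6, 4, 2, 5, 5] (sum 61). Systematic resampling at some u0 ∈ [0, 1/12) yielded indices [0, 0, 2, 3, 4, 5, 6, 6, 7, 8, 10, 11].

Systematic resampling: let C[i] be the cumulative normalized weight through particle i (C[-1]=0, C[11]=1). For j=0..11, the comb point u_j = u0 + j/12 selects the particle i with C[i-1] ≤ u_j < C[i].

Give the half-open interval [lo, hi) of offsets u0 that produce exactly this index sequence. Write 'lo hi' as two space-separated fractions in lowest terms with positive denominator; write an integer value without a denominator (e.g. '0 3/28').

C = [6/61, 6/61, 15/61, 16/61, 23/61, 31/61, 39/61, 45/61, 49/61, 51/61, 56/61, 1]
j=0 picked index 0: u0 ∈ [0, 6/61)
j=1 picked index 0: u0 ∈ [-1/12, 11/732)
j=2 picked index 2: u0 ∈ [-25/366, 29/366)
j=3 picked index 3: u0 ∈ [-1/244, 3/244)
j=4 picked index 4: u0 ∈ [-13/183, 8/183)
j=5 picked index 5: u0 ∈ [-29/732, 67/732)
j=6 picked index 6: u0 ∈ [1/122, 17/122)
j=7 picked index 6: u0 ∈ [-55/732, 41/732)
j=8 picked index 7: u0 ∈ [-5/183, 13/183)
j=9 picked index 8: u0 ∈ [-3/244, 13/244)
j=10 picked index 10: u0 ∈ [1/366, 31/366)
j=11 picked index 11: u0 ∈ [1/732, 1/12)
intersection: [1/122, 3/244)

1/122 3/244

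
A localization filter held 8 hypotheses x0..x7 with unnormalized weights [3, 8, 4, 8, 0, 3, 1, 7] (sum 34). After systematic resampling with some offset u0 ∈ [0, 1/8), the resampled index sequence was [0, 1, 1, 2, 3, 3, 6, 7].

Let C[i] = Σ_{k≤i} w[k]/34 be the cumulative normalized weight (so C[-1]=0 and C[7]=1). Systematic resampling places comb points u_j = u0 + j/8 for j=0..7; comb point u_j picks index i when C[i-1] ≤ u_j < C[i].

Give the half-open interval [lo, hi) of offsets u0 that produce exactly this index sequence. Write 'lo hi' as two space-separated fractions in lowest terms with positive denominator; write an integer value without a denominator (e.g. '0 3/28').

1/68 3/68

C = [3/34, 11/34, 15/34, 23/34, 23/34, 13/17, 27/34, 1]
j=0 picked index 0: u0 ∈ [0, 3/34)
j=1 picked index 1: u0 ∈ [-5/136, 27/136)
j=2 picked index 1: u0 ∈ [-11/68, 5/68)
j=3 picked index 2: u0 ∈ [-7/136, 9/136)
j=4 picked index 3: u0 ∈ [-1/17, 3/17)
j=5 picked index 3: u0 ∈ [-25/136, 7/136)
j=6 picked index 6: u0 ∈ [1/68, 3/68)
j=7 picked index 7: u0 ∈ [-11/136, 1/8)
intersection: [1/68, 3/68)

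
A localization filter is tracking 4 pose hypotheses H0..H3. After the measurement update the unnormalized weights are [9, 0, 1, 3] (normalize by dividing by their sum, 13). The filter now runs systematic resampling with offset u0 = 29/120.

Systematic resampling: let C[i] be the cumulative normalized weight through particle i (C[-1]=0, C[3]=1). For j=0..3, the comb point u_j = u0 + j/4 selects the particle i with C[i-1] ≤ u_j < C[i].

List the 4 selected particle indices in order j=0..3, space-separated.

0 0 2 3

C = [9/13, 9/13, 10/13, 1]
j=0: u_0=29/120 ∈ [0, 9/13) → index 0
j=1: u_1=59/120 ∈ [0, 9/13) → index 0
j=2: u_2=89/120 ∈ [9/13, 10/13) → index 2
j=3: u_3=119/120 ∈ [10/13, 1) → index 3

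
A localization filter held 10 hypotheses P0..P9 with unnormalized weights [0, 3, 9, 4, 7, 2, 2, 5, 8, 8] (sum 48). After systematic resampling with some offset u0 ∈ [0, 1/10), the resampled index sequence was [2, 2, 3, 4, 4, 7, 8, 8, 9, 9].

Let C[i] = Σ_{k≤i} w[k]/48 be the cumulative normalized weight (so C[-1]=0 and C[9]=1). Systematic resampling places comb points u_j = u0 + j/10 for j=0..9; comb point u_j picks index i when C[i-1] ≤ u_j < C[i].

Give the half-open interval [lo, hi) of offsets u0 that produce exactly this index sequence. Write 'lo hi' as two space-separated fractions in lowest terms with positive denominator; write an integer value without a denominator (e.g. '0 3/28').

C = [0, 1/16, 1/4, 1/3, 23/48, 25/48, 9/16, 2/3, 5/6, 1]
j=0 picked index 2: u0 ∈ [1/16, 1/4)
j=1 picked index 2: u0 ∈ [-3/80, 3/20)
j=2 picked index 3: u0 ∈ [1/20, 2/15)
j=3 picked index 4: u0 ∈ [1/30, 43/240)
j=4 picked index 4: u0 ∈ [-1/15, 19/240)
j=5 picked index 7: u0 ∈ [1/16, 1/6)
j=6 picked index 8: u0 ∈ [1/15, 7/30)
j=7 picked index 8: u0 ∈ [-1/30, 2/15)
j=8 picked index 9: u0 ∈ [1/30, 1/5)
j=9 picked index 9: u0 ∈ [-1/15, 1/10)
intersection: [1/15, 19/240)

1/15 19/240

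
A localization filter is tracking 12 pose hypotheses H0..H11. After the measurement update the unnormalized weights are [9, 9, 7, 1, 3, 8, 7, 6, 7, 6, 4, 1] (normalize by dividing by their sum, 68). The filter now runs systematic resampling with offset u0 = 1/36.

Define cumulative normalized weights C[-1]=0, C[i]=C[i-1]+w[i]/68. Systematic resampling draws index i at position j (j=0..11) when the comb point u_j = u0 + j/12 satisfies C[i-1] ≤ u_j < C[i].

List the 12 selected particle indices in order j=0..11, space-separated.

0 0 1 2 2 5 5 6 7 8 9 10

C = [9/68, 9/34, 25/68, 13/34, 29/68, 37/68, 11/17, 25/34, 57/68, 63/68, 67/68, 1]
j=0: u_0=1/36 ∈ [0, 9/68) → index 0
j=1: u_1=1/9 ∈ [0, 9/68) → index 0
j=2: u_2=7/36 ∈ [9/68, 9/34) → index 1
j=3: u_3=5/18 ∈ [9/34, 25/68) → index 2
j=4: u_4=13/36 ∈ [9/34, 25/68) → index 2
j=5: u_5=4/9 ∈ [29/68, 37/68) → index 5
j=6: u_6=19/36 ∈ [29/68, 37/68) → index 5
j=7: u_7=11/18 ∈ [37/68, 11/17) → index 6
j=8: u_8=25/36 ∈ [11/17, 25/34) → index 7
j=9: u_9=7/9 ∈ [25/34, 57/68) → index 8
j=10: u_10=31/36 ∈ [57/68, 63/68) → index 9
j=11: u_11=17/18 ∈ [63/68, 67/68) → index 10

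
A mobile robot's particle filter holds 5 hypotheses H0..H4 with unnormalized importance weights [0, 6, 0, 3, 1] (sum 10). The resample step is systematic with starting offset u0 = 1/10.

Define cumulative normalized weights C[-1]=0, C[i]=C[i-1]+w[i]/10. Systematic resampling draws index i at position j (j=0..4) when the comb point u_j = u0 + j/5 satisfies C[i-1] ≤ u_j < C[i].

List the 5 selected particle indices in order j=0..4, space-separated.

1 1 1 3 4

C = [0, 3/5, 3/5, 9/10, 1]
j=0: u_0=1/10 ∈ [0, 3/5) → index 1
j=1: u_1=3/10 ∈ [0, 3/5) → index 1
j=2: u_2=1/2 ∈ [0, 3/5) → index 1
j=3: u_3=7/10 ∈ [3/5, 9/10) → index 3
j=4: u_4=9/10 ∈ [9/10, 1) → index 4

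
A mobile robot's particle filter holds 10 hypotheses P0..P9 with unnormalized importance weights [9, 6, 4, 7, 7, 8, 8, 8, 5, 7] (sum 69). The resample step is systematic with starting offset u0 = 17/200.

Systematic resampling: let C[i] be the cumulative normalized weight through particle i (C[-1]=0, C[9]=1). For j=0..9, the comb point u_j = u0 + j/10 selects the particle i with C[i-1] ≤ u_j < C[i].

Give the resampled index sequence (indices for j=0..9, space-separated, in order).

0 1 3 4 5 5 6 7 8 9

C = [3/23, 5/23, 19/69, 26/69, 11/23, 41/69, 49/69, 19/23, 62/69, 1]
j=0: u_0=17/200 ∈ [0, 3/23) → index 0
j=1: u_1=37/200 ∈ [3/23, 5/23) → index 1
j=2: u_2=57/200 ∈ [19/69, 26/69) → index 3
j=3: u_3=77/200 ∈ [26/69, 11/23) → index 4
j=4: u_4=97/200 ∈ [11/23, 41/69) → index 5
j=5: u_5=117/200 ∈ [11/23, 41/69) → index 5
j=6: u_6=137/200 ∈ [41/69, 49/69) → index 6
j=7: u_7=157/200 ∈ [49/69, 19/23) → index 7
j=8: u_8=177/200 ∈ [19/23, 62/69) → index 8
j=9: u_9=197/200 ∈ [62/69, 1) → index 9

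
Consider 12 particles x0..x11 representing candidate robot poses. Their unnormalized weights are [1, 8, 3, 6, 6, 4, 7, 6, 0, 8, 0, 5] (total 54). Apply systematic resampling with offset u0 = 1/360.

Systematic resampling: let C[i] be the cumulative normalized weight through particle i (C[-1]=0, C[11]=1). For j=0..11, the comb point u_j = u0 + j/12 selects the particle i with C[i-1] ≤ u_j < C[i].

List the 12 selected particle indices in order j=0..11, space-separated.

C = [1/54, 1/6, 2/9, 1/3, 4/9, 14/27, 35/54, 41/54, 41/54, 49/54, 49/54, 1]
j=0: u_0=1/360 ∈ [0, 1/54) → index 0
j=1: u_1=31/360 ∈ [1/54, 1/6) → index 1
j=2: u_2=61/360 ∈ [1/6, 2/9) → index 2
j=3: u_3=91/360 ∈ [2/9, 1/3) → index 3
j=4: u_4=121/360 ∈ [1/3, 4/9) → index 4
j=5: u_5=151/360 ∈ [1/3, 4/9) → index 4
j=6: u_6=181/360 ∈ [4/9, 14/27) → index 5
j=7: u_7=211/360 ∈ [14/27, 35/54) → index 6
j=8: u_8=241/360 ∈ [35/54, 41/54) → index 7
j=9: u_9=271/360 ∈ [35/54, 41/54) → index 7
j=10: u_10=301/360 ∈ [41/54, 49/54) → index 9
j=11: u_11=331/360 ∈ [49/54, 1) → index 11

0 1 2 3 4 4 5 6 7 7 9 11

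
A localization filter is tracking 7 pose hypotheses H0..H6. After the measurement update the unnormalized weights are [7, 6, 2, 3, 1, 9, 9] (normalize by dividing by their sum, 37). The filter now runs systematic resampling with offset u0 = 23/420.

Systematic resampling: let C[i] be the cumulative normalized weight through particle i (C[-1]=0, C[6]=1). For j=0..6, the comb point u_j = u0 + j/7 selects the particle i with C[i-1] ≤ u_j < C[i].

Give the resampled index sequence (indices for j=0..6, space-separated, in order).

C = [7/37, 13/37, 15/37, 18/37, 19/37, 28/37, 1]
j=0: u_0=23/420 ∈ [0, 7/37) → index 0
j=1: u_1=83/420 ∈ [7/37, 13/37) → index 1
j=2: u_2=143/420 ∈ [7/37, 13/37) → index 1
j=3: u_3=29/60 ∈ [15/37, 18/37) → index 3
j=4: u_4=263/420 ∈ [19/37, 28/37) → index 5
j=5: u_5=323/420 ∈ [28/37, 1) → index 6
j=6: u_6=383/420 ∈ [28/37, 1) → index 6

0 1 1 3 5 6 6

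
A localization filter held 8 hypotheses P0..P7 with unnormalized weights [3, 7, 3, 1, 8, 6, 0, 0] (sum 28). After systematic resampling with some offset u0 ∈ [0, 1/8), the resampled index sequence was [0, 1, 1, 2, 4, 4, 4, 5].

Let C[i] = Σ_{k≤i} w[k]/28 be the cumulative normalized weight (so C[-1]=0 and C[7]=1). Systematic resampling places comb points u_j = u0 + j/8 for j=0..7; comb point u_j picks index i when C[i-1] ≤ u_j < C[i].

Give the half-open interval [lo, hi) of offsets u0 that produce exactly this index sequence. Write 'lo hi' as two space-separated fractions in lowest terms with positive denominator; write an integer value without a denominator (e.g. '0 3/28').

C = [3/28, 5/14, 13/28, 1/2, 11/14, 1, 1, 1]
j=0 picked index 0: u0 ∈ [0, 3/28)
j=1 picked index 1: u0 ∈ [-1/56, 13/56)
j=2 picked index 1: u0 ∈ [-1/7, 3/28)
j=3 picked index 2: u0 ∈ [-1/56, 5/56)
j=4 picked index 4: u0 ∈ [0, 2/7)
j=5 picked index 4: u0 ∈ [-1/8, 9/56)
j=6 picked index 4: u0 ∈ [-1/4, 1/28)
j=7 picked index 5: u0 ∈ [-5/56, 1/8)
intersection: [0, 1/28)

0 1/28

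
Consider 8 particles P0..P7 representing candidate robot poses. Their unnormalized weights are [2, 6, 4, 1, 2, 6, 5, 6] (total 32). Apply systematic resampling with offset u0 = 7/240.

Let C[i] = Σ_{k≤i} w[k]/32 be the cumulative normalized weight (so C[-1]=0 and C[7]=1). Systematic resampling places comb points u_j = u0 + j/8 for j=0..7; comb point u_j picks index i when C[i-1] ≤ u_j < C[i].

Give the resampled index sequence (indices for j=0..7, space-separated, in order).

0 1 2 3 5 5 6 7

C = [1/16, 1/4, 3/8, 13/32, 15/32, 21/32, 13/16, 1]
j=0: u_0=7/240 ∈ [0, 1/16) → index 0
j=1: u_1=37/240 ∈ [1/16, 1/4) → index 1
j=2: u_2=67/240 ∈ [1/4, 3/8) → index 2
j=3: u_3=97/240 ∈ [3/8, 13/32) → index 3
j=4: u_4=127/240 ∈ [15/32, 21/32) → index 5
j=5: u_5=157/240 ∈ [15/32, 21/32) → index 5
j=6: u_6=187/240 ∈ [21/32, 13/16) → index 6
j=7: u_7=217/240 ∈ [13/16, 1) → index 7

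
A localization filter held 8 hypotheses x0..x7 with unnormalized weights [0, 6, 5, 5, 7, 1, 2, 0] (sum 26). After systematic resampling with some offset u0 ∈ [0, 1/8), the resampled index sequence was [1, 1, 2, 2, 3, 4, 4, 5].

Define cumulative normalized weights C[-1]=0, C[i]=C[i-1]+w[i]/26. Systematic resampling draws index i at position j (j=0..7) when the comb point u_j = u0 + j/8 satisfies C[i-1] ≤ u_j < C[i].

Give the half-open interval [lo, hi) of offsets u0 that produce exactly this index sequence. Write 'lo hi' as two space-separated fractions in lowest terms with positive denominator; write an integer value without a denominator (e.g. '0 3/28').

1/104 5/104

C = [0, 3/13, 11/26, 8/13, 23/26, 12/13, 1, 1]
j=0 picked index 1: u0 ∈ [0, 3/13)
j=1 picked index 1: u0 ∈ [-1/8, 11/104)
j=2 picked index 2: u0 ∈ [-1/52, 9/52)
j=3 picked index 2: u0 ∈ [-15/104, 5/104)
j=4 picked index 3: u0 ∈ [-1/13, 3/26)
j=5 picked index 4: u0 ∈ [-1/104, 27/104)
j=6 picked index 4: u0 ∈ [-7/52, 7/52)
j=7 picked index 5: u0 ∈ [1/104, 5/104)
intersection: [1/104, 5/104)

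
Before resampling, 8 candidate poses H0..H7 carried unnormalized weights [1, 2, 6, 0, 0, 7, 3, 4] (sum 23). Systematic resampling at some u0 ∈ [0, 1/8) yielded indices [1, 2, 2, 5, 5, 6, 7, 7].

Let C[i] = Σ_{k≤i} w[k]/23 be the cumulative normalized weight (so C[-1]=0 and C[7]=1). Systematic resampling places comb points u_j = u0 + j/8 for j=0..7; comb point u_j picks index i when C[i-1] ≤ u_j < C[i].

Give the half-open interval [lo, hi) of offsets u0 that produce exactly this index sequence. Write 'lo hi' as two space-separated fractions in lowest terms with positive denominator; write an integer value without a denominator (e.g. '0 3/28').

7/92 1/8

C = [1/23, 3/23, 9/23, 9/23, 9/23, 16/23, 19/23, 1]
j=0 picked index 1: u0 ∈ [1/23, 3/23)
j=1 picked index 2: u0 ∈ [1/184, 49/184)
j=2 picked index 2: u0 ∈ [-11/92, 13/92)
j=3 picked index 5: u0 ∈ [3/184, 59/184)
j=4 picked index 5: u0 ∈ [-5/46, 9/46)
j=5 picked index 6: u0 ∈ [13/184, 37/184)
j=6 picked index 7: u0 ∈ [7/92, 1/4)
j=7 picked index 7: u0 ∈ [-9/184, 1/8)
intersection: [7/92, 1/8)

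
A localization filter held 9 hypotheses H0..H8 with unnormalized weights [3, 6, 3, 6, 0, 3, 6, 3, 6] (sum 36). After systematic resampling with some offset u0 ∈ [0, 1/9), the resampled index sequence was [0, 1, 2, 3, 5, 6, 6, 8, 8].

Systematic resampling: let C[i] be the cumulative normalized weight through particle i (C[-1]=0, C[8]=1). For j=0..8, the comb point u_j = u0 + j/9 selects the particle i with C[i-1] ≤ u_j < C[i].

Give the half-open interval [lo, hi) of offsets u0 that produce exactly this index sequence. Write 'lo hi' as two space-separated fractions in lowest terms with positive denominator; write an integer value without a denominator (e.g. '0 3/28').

1/18 1/12

C = [1/12, 1/4, 1/3, 1/2, 1/2, 7/12, 3/4, 5/6, 1]
j=0 picked index 0: u0 ∈ [0, 1/12)
j=1 picked index 1: u0 ∈ [-1/36, 5/36)
j=2 picked index 2: u0 ∈ [1/36, 1/9)
j=3 picked index 3: u0 ∈ [0, 1/6)
j=4 picked index 5: u0 ∈ [1/18, 5/36)
j=5 picked index 6: u0 ∈ [1/36, 7/36)
j=6 picked index 6: u0 ∈ [-1/12, 1/12)
j=7 picked index 8: u0 ∈ [1/18, 2/9)
j=8 picked index 8: u0 ∈ [-1/18, 1/9)
intersection: [1/18, 1/12)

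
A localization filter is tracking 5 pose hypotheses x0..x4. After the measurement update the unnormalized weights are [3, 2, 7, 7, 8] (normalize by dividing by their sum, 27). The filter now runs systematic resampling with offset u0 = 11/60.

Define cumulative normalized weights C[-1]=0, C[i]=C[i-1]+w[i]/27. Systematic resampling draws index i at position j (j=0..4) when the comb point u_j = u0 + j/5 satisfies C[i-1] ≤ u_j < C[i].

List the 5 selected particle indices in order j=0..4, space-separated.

C = [1/9, 5/27, 4/9, 19/27, 1]
j=0: u_0=11/60 ∈ [1/9, 5/27) → index 1
j=1: u_1=23/60 ∈ [5/27, 4/9) → index 2
j=2: u_2=7/12 ∈ [4/9, 19/27) → index 3
j=3: u_3=47/60 ∈ [19/27, 1) → index 4
j=4: u_4=59/60 ∈ [19/27, 1) → index 4

1 2 3 4 4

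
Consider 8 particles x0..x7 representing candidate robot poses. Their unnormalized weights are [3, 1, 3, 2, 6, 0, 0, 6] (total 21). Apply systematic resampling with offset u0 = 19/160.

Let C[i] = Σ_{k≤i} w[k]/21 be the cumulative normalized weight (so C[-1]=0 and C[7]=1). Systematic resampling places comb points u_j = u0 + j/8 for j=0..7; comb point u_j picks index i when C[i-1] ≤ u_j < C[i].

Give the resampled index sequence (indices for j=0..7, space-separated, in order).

0 2 3 4 4 7 7 7

C = [1/7, 4/21, 1/3, 3/7, 5/7, 5/7, 5/7, 1]
j=0: u_0=19/160 ∈ [0, 1/7) → index 0
j=1: u_1=39/160 ∈ [4/21, 1/3) → index 2
j=2: u_2=59/160 ∈ [1/3, 3/7) → index 3
j=3: u_3=79/160 ∈ [3/7, 5/7) → index 4
j=4: u_4=99/160 ∈ [3/7, 5/7) → index 4
j=5: u_5=119/160 ∈ [5/7, 1) → index 7
j=6: u_6=139/160 ∈ [5/7, 1) → index 7
j=7: u_7=159/160 ∈ [5/7, 1) → index 7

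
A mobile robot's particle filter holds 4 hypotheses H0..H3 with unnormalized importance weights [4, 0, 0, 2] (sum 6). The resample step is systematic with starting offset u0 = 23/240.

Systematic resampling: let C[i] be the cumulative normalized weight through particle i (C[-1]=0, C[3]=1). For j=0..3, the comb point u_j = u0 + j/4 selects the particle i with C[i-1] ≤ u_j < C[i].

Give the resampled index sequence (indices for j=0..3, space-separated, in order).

C = [2/3, 2/3, 2/3, 1]
j=0: u_0=23/240 ∈ [0, 2/3) → index 0
j=1: u_1=83/240 ∈ [0, 2/3) → index 0
j=2: u_2=143/240 ∈ [0, 2/3) → index 0
j=3: u_3=203/240 ∈ [2/3, 1) → index 3

0 0 0 3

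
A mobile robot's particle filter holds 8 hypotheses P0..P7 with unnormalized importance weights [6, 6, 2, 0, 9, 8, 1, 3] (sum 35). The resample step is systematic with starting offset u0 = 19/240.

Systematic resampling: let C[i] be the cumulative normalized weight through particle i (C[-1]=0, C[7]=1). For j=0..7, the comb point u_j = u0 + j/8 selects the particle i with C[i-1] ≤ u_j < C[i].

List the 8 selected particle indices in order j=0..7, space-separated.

C = [6/35, 12/35, 2/5, 2/5, 23/35, 31/35, 32/35, 1]
j=0: u_0=19/240 ∈ [0, 6/35) → index 0
j=1: u_1=49/240 ∈ [6/35, 12/35) → index 1
j=2: u_2=79/240 ∈ [6/35, 12/35) → index 1
j=3: u_3=109/240 ∈ [2/5, 23/35) → index 4
j=4: u_4=139/240 ∈ [2/5, 23/35) → index 4
j=5: u_5=169/240 ∈ [23/35, 31/35) → index 5
j=6: u_6=199/240 ∈ [23/35, 31/35) → index 5
j=7: u_7=229/240 ∈ [32/35, 1) → index 7

0 1 1 4 4 5 5 7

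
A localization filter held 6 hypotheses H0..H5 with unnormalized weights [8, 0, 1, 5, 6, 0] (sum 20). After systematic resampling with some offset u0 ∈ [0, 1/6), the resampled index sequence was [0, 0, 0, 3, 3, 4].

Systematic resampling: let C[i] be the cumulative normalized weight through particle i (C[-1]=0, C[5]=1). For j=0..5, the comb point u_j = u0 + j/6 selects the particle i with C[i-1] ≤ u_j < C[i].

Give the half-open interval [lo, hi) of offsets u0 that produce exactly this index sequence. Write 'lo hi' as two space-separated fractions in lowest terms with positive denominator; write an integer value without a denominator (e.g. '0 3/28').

0 1/30

C = [2/5, 2/5, 9/20, 7/10, 1, 1]
j=0 picked index 0: u0 ∈ [0, 2/5)
j=1 picked index 0: u0 ∈ [-1/6, 7/30)
j=2 picked index 0: u0 ∈ [-1/3, 1/15)
j=3 picked index 3: u0 ∈ [-1/20, 1/5)
j=4 picked index 3: u0 ∈ [-13/60, 1/30)
j=5 picked index 4: u0 ∈ [-2/15, 1/6)
intersection: [0, 1/30)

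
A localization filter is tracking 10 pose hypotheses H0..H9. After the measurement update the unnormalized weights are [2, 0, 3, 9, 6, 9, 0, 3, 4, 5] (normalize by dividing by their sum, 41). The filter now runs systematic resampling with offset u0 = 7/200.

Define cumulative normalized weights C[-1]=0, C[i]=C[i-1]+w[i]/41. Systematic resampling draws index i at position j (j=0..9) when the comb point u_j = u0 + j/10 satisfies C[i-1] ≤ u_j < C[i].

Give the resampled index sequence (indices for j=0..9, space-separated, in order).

0 3 3 3 4 5 5 7 8 9

C = [2/41, 2/41, 5/41, 14/41, 20/41, 29/41, 29/41, 32/41, 36/41, 1]
j=0: u_0=7/200 ∈ [0, 2/41) → index 0
j=1: u_1=27/200 ∈ [5/41, 14/41) → index 3
j=2: u_2=47/200 ∈ [5/41, 14/41) → index 3
j=3: u_3=67/200 ∈ [5/41, 14/41) → index 3
j=4: u_4=87/200 ∈ [14/41, 20/41) → index 4
j=5: u_5=107/200 ∈ [20/41, 29/41) → index 5
j=6: u_6=127/200 ∈ [20/41, 29/41) → index 5
j=7: u_7=147/200 ∈ [29/41, 32/41) → index 7
j=8: u_8=167/200 ∈ [32/41, 36/41) → index 8
j=9: u_9=187/200 ∈ [36/41, 1) → index 9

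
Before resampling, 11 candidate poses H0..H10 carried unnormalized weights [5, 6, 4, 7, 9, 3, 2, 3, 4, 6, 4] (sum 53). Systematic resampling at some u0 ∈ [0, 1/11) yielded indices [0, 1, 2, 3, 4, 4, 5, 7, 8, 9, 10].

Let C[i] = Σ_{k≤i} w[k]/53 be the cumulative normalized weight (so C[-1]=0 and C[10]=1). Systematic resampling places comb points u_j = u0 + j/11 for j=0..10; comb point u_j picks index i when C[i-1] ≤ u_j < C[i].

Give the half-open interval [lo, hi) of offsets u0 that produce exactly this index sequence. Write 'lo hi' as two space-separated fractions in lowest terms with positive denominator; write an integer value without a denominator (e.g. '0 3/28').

C = [5/53, 11/53, 15/53, 22/53, 31/53, 34/53, 36/53, 39/53, 43/53, 49/53, 1]
j=0 picked index 0: u0 ∈ [0, 5/53)
j=1 picked index 1: u0 ∈ [2/583, 68/583)
j=2 picked index 2: u0 ∈ [15/583, 59/583)
j=3 picked index 3: u0 ∈ [6/583, 83/583)
j=4 picked index 4: u0 ∈ [30/583, 129/583)
j=5 picked index 4: u0 ∈ [-23/583, 76/583)
j=6 picked index 5: u0 ∈ [23/583, 56/583)
j=7 picked index 7: u0 ∈ [25/583, 58/583)
j=8 picked index 8: u0 ∈ [5/583, 49/583)
j=9 picked index 9: u0 ∈ [-4/583, 62/583)
j=10 picked index 10: u0 ∈ [9/583, 1/11)
intersection: [30/583, 49/583)

30/583 49/583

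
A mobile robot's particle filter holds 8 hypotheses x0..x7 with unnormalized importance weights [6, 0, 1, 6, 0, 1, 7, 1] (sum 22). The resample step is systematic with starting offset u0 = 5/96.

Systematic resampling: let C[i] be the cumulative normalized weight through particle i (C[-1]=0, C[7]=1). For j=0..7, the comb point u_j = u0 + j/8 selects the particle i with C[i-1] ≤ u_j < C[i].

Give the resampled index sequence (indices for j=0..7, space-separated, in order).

0 0 2 3 3 6 6 6

C = [3/11, 3/11, 7/22, 13/22, 13/22, 7/11, 21/22, 1]
j=0: u_0=5/96 ∈ [0, 3/11) → index 0
j=1: u_1=17/96 ∈ [0, 3/11) → index 0
j=2: u_2=29/96 ∈ [3/11, 7/22) → index 2
j=3: u_3=41/96 ∈ [7/22, 13/22) → index 3
j=4: u_4=53/96 ∈ [7/22, 13/22) → index 3
j=5: u_5=65/96 ∈ [7/11, 21/22) → index 6
j=6: u_6=77/96 ∈ [7/11, 21/22) → index 6
j=7: u_7=89/96 ∈ [7/11, 21/22) → index 6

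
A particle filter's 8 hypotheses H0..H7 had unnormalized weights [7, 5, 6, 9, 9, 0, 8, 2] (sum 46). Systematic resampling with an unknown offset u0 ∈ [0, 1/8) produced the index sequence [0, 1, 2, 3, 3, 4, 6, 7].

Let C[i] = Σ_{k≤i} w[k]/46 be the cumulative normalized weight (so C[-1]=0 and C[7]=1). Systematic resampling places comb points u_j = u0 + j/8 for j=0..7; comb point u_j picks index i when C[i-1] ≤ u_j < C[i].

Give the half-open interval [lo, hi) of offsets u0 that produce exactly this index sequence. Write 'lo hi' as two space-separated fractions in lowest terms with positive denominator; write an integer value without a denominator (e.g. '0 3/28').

15/184 2/23

C = [7/46, 6/23, 9/23, 27/46, 18/23, 18/23, 22/23, 1]
j=0 picked index 0: u0 ∈ [0, 7/46)
j=1 picked index 1: u0 ∈ [5/184, 25/184)
j=2 picked index 2: u0 ∈ [1/92, 13/92)
j=3 picked index 3: u0 ∈ [3/184, 39/184)
j=4 picked index 3: u0 ∈ [-5/46, 2/23)
j=5 picked index 4: u0 ∈ [-7/184, 29/184)
j=6 picked index 6: u0 ∈ [3/92, 19/92)
j=7 picked index 7: u0 ∈ [15/184, 1/8)
intersection: [15/184, 2/23)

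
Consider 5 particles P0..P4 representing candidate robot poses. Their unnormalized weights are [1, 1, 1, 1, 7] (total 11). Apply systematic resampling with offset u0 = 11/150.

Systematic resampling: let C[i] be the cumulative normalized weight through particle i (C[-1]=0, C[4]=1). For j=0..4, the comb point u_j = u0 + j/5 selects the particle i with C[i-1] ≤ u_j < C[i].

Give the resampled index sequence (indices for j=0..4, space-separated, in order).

C = [1/11, 2/11, 3/11, 4/11, 1]
j=0: u_0=11/150 ∈ [0, 1/11) → index 0
j=1: u_1=41/150 ∈ [3/11, 4/11) → index 3
j=2: u_2=71/150 ∈ [4/11, 1) → index 4
j=3: u_3=101/150 ∈ [4/11, 1) → index 4
j=4: u_4=131/150 ∈ [4/11, 1) → index 4

0 3 4 4 4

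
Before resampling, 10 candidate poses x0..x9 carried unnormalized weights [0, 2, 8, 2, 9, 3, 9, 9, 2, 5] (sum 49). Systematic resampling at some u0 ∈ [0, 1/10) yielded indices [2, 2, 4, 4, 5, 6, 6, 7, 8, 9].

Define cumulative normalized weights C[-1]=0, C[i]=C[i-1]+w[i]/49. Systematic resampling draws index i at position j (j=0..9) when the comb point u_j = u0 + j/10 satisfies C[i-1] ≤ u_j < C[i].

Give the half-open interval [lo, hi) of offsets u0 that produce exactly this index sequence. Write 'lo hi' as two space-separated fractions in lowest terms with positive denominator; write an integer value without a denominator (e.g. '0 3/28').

2/35 18/245

C = [0, 2/49, 10/49, 12/49, 3/7, 24/49, 33/49, 6/7, 44/49, 1]
j=0 picked index 2: u0 ∈ [2/49, 10/49)
j=1 picked index 2: u0 ∈ [-29/490, 51/490)
j=2 picked index 4: u0 ∈ [11/245, 8/35)
j=3 picked index 4: u0 ∈ [-27/490, 9/70)
j=4 picked index 5: u0 ∈ [1/35, 22/245)
j=5 picked index 6: u0 ∈ [-1/98, 17/98)
j=6 picked index 6: u0 ∈ [-27/245, 18/245)
j=7 picked index 7: u0 ∈ [-13/490, 11/70)
j=8 picked index 8: u0 ∈ [2/35, 24/245)
j=9 picked index 9: u0 ∈ [-1/490, 1/10)
intersection: [2/35, 18/245)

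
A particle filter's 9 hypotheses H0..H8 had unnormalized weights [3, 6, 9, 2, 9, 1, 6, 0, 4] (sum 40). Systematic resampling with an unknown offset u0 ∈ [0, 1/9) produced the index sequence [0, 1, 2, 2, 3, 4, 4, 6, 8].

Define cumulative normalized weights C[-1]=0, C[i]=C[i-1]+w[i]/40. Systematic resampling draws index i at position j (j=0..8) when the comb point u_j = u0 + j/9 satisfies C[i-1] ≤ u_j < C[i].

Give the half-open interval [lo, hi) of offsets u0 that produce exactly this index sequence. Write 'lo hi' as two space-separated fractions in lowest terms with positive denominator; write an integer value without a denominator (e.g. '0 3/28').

C = [3/40, 9/40, 9/20, 1/2, 29/40, 3/4, 9/10, 9/10, 1]
j=0 picked index 0: u0 ∈ [0, 3/40)
j=1 picked index 1: u0 ∈ [-13/360, 41/360)
j=2 picked index 2: u0 ∈ [1/360, 41/180)
j=3 picked index 2: u0 ∈ [-13/120, 7/60)
j=4 picked index 3: u0 ∈ [1/180, 1/18)
j=5 picked index 4: u0 ∈ [-1/18, 61/360)
j=6 picked index 4: u0 ∈ [-1/6, 7/120)
j=7 picked index 6: u0 ∈ [-1/36, 11/90)
j=8 picked index 8: u0 ∈ [1/90, 1/9)
intersection: [1/90, 1/18)

1/90 1/18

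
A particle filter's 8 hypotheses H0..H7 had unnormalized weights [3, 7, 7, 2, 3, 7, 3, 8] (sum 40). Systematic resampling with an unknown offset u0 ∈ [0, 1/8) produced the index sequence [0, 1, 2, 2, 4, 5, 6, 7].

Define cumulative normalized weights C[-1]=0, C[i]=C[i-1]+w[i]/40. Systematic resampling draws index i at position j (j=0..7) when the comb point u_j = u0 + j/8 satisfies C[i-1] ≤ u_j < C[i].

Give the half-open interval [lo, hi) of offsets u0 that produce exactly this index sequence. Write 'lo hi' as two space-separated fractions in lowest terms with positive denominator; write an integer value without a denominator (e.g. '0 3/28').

C = [3/40, 1/4, 17/40, 19/40, 11/20, 29/40, 4/5, 1]
j=0 picked index 0: u0 ∈ [0, 3/40)
j=1 picked index 1: u0 ∈ [-1/20, 1/8)
j=2 picked index 2: u0 ∈ [0, 7/40)
j=3 picked index 2: u0 ∈ [-1/8, 1/20)
j=4 picked index 4: u0 ∈ [-1/40, 1/20)
j=5 picked index 5: u0 ∈ [-3/40, 1/10)
j=6 picked index 6: u0 ∈ [-1/40, 1/20)
j=7 picked index 7: u0 ∈ [-3/40, 1/8)
intersection: [0, 1/20)

0 1/20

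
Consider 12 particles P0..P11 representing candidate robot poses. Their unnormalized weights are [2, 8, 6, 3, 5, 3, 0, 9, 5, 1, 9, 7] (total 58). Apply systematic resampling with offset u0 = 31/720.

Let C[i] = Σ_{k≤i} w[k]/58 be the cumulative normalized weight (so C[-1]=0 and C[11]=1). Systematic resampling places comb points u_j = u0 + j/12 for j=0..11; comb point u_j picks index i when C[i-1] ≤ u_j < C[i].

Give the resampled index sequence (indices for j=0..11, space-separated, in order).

C = [1/29, 5/29, 8/29, 19/58, 12/29, 27/58, 27/58, 18/29, 41/58, 21/29, 51/58, 1]
j=0: u_0=31/720 ∈ [1/29, 5/29) → index 1
j=1: u_1=91/720 ∈ [1/29, 5/29) → index 1
j=2: u_2=151/720 ∈ [5/29, 8/29) → index 2
j=3: u_3=211/720 ∈ [8/29, 19/58) → index 3
j=4: u_4=271/720 ∈ [19/58, 12/29) → index 4
j=5: u_5=331/720 ∈ [12/29, 27/58) → index 5
j=6: u_6=391/720 ∈ [27/58, 18/29) → index 7
j=7: u_7=451/720 ∈ [18/29, 41/58) → index 8
j=8: u_8=511/720 ∈ [41/58, 21/29) → index 9
j=9: u_9=571/720 ∈ [21/29, 51/58) → index 10
j=10: u_10=631/720 ∈ [21/29, 51/58) → index 10
j=11: u_11=691/720 ∈ [51/58, 1) → index 11

1 1 2 3 4 5 7 8 9 10 10 11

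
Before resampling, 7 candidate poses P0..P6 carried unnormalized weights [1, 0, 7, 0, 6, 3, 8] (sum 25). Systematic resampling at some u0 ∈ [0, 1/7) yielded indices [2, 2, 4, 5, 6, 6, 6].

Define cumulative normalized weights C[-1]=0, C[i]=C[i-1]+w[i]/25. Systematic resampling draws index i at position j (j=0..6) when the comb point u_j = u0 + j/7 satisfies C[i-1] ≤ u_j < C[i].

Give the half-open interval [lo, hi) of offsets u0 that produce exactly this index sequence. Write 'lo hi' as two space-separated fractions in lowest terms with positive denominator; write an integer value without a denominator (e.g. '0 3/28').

C = [1/25, 1/25, 8/25, 8/25, 14/25, 17/25, 1]
j=0 picked index 2: u0 ∈ [1/25, 8/25)
j=1 picked index 2: u0 ∈ [-18/175, 31/175)
j=2 picked index 4: u0 ∈ [6/175, 48/175)
j=3 picked index 5: u0 ∈ [23/175, 44/175)
j=4 picked index 6: u0 ∈ [19/175, 3/7)
j=5 picked index 6: u0 ∈ [-6/175, 2/7)
j=6 picked index 6: u0 ∈ [-31/175, 1/7)
intersection: [23/175, 1/7)

23/175 1/7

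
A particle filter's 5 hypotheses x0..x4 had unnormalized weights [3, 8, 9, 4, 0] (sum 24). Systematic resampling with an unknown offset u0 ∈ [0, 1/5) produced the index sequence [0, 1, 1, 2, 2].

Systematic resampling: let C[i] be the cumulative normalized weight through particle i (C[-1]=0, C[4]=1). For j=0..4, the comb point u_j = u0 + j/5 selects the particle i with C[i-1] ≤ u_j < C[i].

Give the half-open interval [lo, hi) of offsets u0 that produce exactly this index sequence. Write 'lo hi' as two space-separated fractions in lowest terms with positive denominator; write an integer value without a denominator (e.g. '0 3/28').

0 1/30

C = [1/8, 11/24, 5/6, 1, 1]
j=0 picked index 0: u0 ∈ [0, 1/8)
j=1 picked index 1: u0 ∈ [-3/40, 31/120)
j=2 picked index 1: u0 ∈ [-11/40, 7/120)
j=3 picked index 2: u0 ∈ [-17/120, 7/30)
j=4 picked index 2: u0 ∈ [-41/120, 1/30)
intersection: [0, 1/30)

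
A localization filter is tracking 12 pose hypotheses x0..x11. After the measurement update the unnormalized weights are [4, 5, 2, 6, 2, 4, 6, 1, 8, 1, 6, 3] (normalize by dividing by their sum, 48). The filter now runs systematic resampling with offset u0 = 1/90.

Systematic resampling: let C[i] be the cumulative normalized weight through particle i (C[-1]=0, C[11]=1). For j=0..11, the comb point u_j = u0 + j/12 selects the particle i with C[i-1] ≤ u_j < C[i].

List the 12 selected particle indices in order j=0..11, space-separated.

C = [1/12, 3/16, 11/48, 17/48, 19/48, 23/48, 29/48, 5/8, 19/24, 13/16, 15/16, 1]
j=0: u_0=1/90 ∈ [0, 1/12) → index 0
j=1: u_1=17/180 ∈ [1/12, 3/16) → index 1
j=2: u_2=8/45 ∈ [1/12, 3/16) → index 1
j=3: u_3=47/180 ∈ [11/48, 17/48) → index 3
j=4: u_4=31/90 ∈ [11/48, 17/48) → index 3
j=5: u_5=77/180 ∈ [19/48, 23/48) → index 5
j=6: u_6=23/45 ∈ [23/48, 29/48) → index 6
j=7: u_7=107/180 ∈ [23/48, 29/48) → index 6
j=8: u_8=61/90 ∈ [5/8, 19/24) → index 8
j=9: u_9=137/180 ∈ [5/8, 19/24) → index 8
j=10: u_10=38/45 ∈ [13/16, 15/16) → index 10
j=11: u_11=167/180 ∈ [13/16, 15/16) → index 10

0 1 1 3 3 5 6 6 8 8 10 10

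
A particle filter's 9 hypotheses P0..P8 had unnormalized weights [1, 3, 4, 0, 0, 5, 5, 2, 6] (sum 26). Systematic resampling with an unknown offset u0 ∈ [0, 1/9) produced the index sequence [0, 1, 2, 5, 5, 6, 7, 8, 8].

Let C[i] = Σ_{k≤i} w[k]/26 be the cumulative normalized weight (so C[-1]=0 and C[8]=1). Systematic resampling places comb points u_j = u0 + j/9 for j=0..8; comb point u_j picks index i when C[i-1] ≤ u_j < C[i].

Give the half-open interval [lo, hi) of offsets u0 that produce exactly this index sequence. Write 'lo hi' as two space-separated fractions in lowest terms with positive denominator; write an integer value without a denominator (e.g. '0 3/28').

C = [1/26, 2/13, 4/13, 4/13, 4/13, 1/2, 9/13, 10/13, 1]
j=0 picked index 0: u0 ∈ [0, 1/26)
j=1 picked index 1: u0 ∈ [-17/234, 5/117)
j=2 picked index 2: u0 ∈ [-8/117, 10/117)
j=3 picked index 5: u0 ∈ [-1/39, 1/6)
j=4 picked index 5: u0 ∈ [-16/117, 1/18)
j=5 picked index 6: u0 ∈ [-1/18, 16/117)
j=6 picked index 7: u0 ∈ [1/39, 4/39)
j=7 picked index 8: u0 ∈ [-1/117, 2/9)
j=8 picked index 8: u0 ∈ [-14/117, 1/9)
intersection: [1/39, 1/26)

1/39 1/26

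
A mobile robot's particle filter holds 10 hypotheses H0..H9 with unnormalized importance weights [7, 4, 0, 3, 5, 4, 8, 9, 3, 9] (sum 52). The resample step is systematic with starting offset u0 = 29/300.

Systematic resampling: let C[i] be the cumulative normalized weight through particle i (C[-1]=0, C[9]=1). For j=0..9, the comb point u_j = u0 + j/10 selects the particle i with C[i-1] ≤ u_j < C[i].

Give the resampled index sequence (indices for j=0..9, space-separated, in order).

C = [7/52, 11/52, 11/52, 7/26, 19/52, 23/52, 31/52, 10/13, 43/52, 1]
j=0: u_0=29/300 ∈ [0, 7/52) → index 0
j=1: u_1=59/300 ∈ [7/52, 11/52) → index 1
j=2: u_2=89/300 ∈ [7/26, 19/52) → index 4
j=3: u_3=119/300 ∈ [19/52, 23/52) → index 5
j=4: u_4=149/300 ∈ [23/52, 31/52) → index 6
j=5: u_5=179/300 ∈ [31/52, 10/13) → index 7
j=6: u_6=209/300 ∈ [31/52, 10/13) → index 7
j=7: u_7=239/300 ∈ [10/13, 43/52) → index 8
j=8: u_8=269/300 ∈ [43/52, 1) → index 9
j=9: u_9=299/300 ∈ [43/52, 1) → index 9

0 1 4 5 6 7 7 8 9 9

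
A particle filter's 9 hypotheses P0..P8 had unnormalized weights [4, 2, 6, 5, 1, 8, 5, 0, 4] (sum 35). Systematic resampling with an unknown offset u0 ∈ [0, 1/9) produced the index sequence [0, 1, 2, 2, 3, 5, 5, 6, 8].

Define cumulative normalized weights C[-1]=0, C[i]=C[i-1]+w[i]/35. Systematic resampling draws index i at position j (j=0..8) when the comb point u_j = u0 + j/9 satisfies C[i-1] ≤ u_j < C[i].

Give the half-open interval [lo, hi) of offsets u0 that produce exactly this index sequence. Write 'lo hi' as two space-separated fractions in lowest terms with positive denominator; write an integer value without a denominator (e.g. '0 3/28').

C = [4/35, 6/35, 12/35, 17/35, 18/35, 26/35, 31/35, 31/35, 1]
j=0 picked index 0: u0 ∈ [0, 4/35)
j=1 picked index 1: u0 ∈ [1/315, 19/315)
j=2 picked index 2: u0 ∈ [-16/315, 38/315)
j=3 picked index 2: u0 ∈ [-17/105, 1/105)
j=4 picked index 3: u0 ∈ [-32/315, 13/315)
j=5 picked index 5: u0 ∈ [-13/315, 59/315)
j=6 picked index 5: u0 ∈ [-16/105, 8/105)
j=7 picked index 6: u0 ∈ [-11/315, 34/315)
j=8 picked index 8: u0 ∈ [-1/315, 1/9)
intersection: [1/315, 1/105)

1/315 1/105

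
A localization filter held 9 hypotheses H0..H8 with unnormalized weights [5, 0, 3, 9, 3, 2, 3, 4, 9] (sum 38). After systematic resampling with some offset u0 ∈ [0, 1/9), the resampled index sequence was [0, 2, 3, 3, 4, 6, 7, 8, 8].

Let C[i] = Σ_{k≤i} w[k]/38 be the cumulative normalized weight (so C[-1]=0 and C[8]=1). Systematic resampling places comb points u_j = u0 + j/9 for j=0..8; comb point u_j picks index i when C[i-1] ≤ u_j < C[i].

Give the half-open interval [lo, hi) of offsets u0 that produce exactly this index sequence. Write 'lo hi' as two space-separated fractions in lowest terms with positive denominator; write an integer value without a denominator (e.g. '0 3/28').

4/171 14/171

C = [5/38, 5/38, 4/19, 17/38, 10/19, 11/19, 25/38, 29/38, 1]
j=0 picked index 0: u0 ∈ [0, 5/38)
j=1 picked index 2: u0 ∈ [7/342, 17/171)
j=2 picked index 3: u0 ∈ [-2/171, 77/342)
j=3 picked index 3: u0 ∈ [-7/57, 13/114)
j=4 picked index 4: u0 ∈ [1/342, 14/171)
j=5 picked index 6: u0 ∈ [4/171, 35/342)
j=6 picked index 7: u0 ∈ [-1/114, 11/114)
j=7 picked index 8: u0 ∈ [-5/342, 2/9)
j=8 picked index 8: u0 ∈ [-43/342, 1/9)
intersection: [4/171, 14/171)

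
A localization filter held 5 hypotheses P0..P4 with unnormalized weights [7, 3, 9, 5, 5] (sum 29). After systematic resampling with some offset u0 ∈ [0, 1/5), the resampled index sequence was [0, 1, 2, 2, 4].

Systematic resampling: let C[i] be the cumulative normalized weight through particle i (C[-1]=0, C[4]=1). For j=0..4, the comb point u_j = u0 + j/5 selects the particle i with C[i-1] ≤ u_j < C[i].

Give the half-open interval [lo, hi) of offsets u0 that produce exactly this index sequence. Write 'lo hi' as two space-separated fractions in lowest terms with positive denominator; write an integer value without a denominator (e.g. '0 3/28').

C = [7/29, 10/29, 19/29, 24/29, 1]
j=0 picked index 0: u0 ∈ [0, 7/29)
j=1 picked index 1: u0 ∈ [6/145, 21/145)
j=2 picked index 2: u0 ∈ [-8/145, 37/145)
j=3 picked index 2: u0 ∈ [-37/145, 8/145)
j=4 picked index 4: u0 ∈ [4/145, 1/5)
intersection: [6/145, 8/145)

6/145 8/145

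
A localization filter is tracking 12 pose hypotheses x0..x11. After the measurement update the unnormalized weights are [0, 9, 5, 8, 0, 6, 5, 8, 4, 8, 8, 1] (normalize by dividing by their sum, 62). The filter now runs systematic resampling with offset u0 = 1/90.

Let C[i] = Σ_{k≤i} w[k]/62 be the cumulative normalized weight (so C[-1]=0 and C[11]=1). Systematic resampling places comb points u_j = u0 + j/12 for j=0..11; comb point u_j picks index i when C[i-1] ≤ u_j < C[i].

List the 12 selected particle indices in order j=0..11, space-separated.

1 1 2 3 3 5 6 7 8 9 9 10

C = [0, 9/62, 7/31, 11/31, 11/31, 14/31, 33/62, 41/62, 45/62, 53/62, 61/62, 1]
j=0: u_0=1/90 ∈ [0, 9/62) → index 1
j=1: u_1=17/180 ∈ [0, 9/62) → index 1
j=2: u_2=8/45 ∈ [9/62, 7/31) → index 2
j=3: u_3=47/180 ∈ [7/31, 11/31) → index 3
j=4: u_4=31/90 ∈ [7/31, 11/31) → index 3
j=5: u_5=77/180 ∈ [11/31, 14/31) → index 5
j=6: u_6=23/45 ∈ [14/31, 33/62) → index 6
j=7: u_7=107/180 ∈ [33/62, 41/62) → index 7
j=8: u_8=61/90 ∈ [41/62, 45/62) → index 8
j=9: u_9=137/180 ∈ [45/62, 53/62) → index 9
j=10: u_10=38/45 ∈ [45/62, 53/62) → index 9
j=11: u_11=167/180 ∈ [53/62, 61/62) → index 10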